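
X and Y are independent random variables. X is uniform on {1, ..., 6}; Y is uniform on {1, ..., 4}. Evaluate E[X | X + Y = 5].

5/2

P(X + Y = 5) = 1/6.
Summing X·P(x,y) over outcomes with X + Y = 5 gives 5/12.
E[X | X + Y = 5] = (5/12) / (1/6) = 5/2.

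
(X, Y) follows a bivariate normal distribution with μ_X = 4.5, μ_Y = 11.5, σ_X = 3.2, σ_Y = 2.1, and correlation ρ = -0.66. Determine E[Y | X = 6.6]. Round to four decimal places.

For a bivariate normal, E[Y | X=x] = μ_Y + ρ·(σ_Y/σ_X)·(x − μ_X).
E[Y | X=6.6] = 11.5 + (-0.66)·(2.1/3.2)·(6.6 − (4.5)) = 11.5 + (-0.43312)·(2.1) = 10.5904.

10.5904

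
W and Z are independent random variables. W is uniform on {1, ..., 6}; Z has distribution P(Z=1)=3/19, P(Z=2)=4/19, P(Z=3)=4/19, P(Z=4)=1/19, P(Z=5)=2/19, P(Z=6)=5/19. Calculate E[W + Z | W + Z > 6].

P(W + Z > 6) = 67/114.
Summing (W+Z)·P(x,y) over outcomes with W + Z > 6 gives 293/57.
E[W + Z | W + Z > 6] = (293/57) / (67/114) = 586/67.

586/67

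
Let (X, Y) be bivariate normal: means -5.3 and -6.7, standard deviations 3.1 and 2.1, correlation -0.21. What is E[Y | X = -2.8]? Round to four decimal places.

The regression of Y on X has slope ρ·σ_Y/σ_X and passes through (μ_X, μ_Y).
E[Y | X=-2.8] = -6.7 + (-0.21)·(2.1/3.1)·(-2.8 − (-5.3)) = -6.7 + (-0.142258)·(2.5) = -7.0556.

-7.0556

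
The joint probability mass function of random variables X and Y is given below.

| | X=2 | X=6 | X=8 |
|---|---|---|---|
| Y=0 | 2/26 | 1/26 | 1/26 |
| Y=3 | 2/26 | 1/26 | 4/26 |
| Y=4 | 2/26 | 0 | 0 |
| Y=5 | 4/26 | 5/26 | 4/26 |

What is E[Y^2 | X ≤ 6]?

284/17

P(X ≤ 6) = 17/26.
Summing Y^2·P(X=x,Y=y) over the conditioning event gives 142/13.
E[Y^2 | X ≤ 6] = (142/13) / (17/26) = 284/17.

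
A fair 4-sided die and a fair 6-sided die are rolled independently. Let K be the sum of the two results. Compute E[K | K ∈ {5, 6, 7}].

P(K ∈ {5, 6, 7}) = 1/2.
Σ over the event: 5·1/6 + 6·1/6 + 7·1/6 = 3.
E[K | K ∈ {5, 6, 7}] = (3) / (1/2) = 6.

6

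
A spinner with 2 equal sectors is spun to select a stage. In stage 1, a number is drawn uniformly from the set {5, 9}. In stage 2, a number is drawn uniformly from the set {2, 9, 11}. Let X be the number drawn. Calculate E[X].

43/6

E[X | stage 1] = (5+9)/2 = 7.
E[X | stage 2] = (2+9+11)/3 = 22/3.
By the law of total expectation,
E[X] = (1/2)·(7) + (1/2)·(22/3) = 43/6.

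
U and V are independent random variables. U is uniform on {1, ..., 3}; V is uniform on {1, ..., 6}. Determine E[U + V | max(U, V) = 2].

P(max(U, V) = 2) = 1/6.
Summing (U+V)·P(x,y) over outcomes with max(U, V) = 2 gives 5/9.
E[U + V | max(U, V) = 2] = (5/9) / (1/6) = 10/3.

10/3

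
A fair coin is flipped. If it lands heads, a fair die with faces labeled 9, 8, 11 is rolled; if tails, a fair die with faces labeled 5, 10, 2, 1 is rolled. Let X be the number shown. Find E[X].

83/12

E[X | heads] = (9+8+11)/3 = 28/3.
E[X | tails] = (5+10+2+1)/4 = 9/2.
By the law of total expectation,
E[X] = (1/2)·(28/3) + (1/2)·(9/2) = 83/12.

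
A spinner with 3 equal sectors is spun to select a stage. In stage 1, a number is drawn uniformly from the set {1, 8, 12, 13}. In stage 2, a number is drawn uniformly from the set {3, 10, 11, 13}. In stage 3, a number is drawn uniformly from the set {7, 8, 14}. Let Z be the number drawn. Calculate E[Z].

329/36

E[Z | stage 1] = (1+8+12+13)/4 = 17/2.
E[Z | stage 2] = (3+10+11+13)/4 = 37/4.
E[Z | stage 3] = (7+8+14)/3 = 29/3.
E[Z] = (1/3)·(17/2) + (1/3)·(37/4) + (1/3)·(29/3) = 329/36.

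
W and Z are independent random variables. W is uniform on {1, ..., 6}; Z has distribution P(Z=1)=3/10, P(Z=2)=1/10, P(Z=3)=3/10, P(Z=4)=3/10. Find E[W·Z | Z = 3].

21/2

P(Z = 3) = 3/10.
Summing WZ·P(x,y) over outcomes with Z = 3 gives 63/20.
E[W·Z | Z = 3] = (63/20) / (3/10) = 21/2.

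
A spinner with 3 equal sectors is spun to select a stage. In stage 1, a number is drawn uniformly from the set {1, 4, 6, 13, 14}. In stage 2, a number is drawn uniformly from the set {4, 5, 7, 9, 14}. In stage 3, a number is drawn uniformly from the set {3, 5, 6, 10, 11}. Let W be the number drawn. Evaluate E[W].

112/15

E[W | stage 1] = (1+4+6+13+14)/5 = 38/5.
E[W | stage 2] = (4+5+7+9+14)/5 = 39/5.
E[W | stage 3] = (3+5+6+10+11)/5 = 7.
E[W] = (1/3)·(38/5) + (1/3)·(39/5) + (1/3)·(7) = 112/15.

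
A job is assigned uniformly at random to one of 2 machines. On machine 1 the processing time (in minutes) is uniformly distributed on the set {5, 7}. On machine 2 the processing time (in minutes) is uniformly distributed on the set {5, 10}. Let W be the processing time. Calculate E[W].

27/4

E[W | machine 1] = (5+7)/2 = 6.
E[W | machine 2] = (5+10)/2 = 15/2.
By the law of total expectation,
E[W] = (1/2)·(6) + (1/2)·(15/2) = 27/4.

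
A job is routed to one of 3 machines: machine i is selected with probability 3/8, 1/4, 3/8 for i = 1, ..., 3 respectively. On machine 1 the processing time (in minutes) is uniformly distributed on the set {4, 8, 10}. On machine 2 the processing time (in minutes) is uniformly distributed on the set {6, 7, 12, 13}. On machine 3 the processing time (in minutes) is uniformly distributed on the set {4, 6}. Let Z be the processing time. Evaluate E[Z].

E[Z | machine 1] = (4+8+10)/3 = 22/3.
E[Z | machine 2] = (6+7+12+13)/4 = 19/2.
E[Z | machine 3] = (4+6)/2 = 5.
E[Z] = (3/8)·(22/3) + (1/4)·(19/2) + (3/8)·(5) = 7.

7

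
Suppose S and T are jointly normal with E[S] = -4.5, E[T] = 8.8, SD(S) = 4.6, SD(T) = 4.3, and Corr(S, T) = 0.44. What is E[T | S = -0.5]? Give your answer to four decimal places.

10.4452

The regression of T on S has slope ρ·σ_T/σ_S and passes through (μ_S, μ_T).
E[T | S=-0.5] = 8.8 + (0.44)·(4.3/4.6)·(-0.5 − (-4.5)) = 8.8 + (0.4113)·(4) = 10.4452.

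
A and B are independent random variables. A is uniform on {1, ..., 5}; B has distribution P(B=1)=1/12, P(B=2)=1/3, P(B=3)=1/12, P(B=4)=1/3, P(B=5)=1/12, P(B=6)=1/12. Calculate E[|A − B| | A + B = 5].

P(A + B = 5) = 1/6.
Summing |A−B|·P(x,y) over outcomes with A + B = 5 gives 1/3.
E[|A − B| | A + B = 5] = (1/3) / (1/6) = 2.

2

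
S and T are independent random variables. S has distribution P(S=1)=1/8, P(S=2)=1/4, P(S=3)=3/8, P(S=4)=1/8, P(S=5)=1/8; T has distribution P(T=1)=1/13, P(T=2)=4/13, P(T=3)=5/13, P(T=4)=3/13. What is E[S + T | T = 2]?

P(T = 2) = 4/13.
Summing (S+T)·P(x,y) over outcomes with T = 2 gives 3/2.
E[S + T | T = 2] = (3/2) / (4/13) = 39/8.

39/8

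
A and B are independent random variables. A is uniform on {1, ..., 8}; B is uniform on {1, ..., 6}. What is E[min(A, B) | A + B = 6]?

Outcomes with A + B = 6: (1,5), (2,4), (3,3), (4,2), (5,1), each with probability 1/48.
E[min(A, B) | A + B = 6] = (1 + 2 + 3 + 2 + 1) / 5 = 9/5.

9/5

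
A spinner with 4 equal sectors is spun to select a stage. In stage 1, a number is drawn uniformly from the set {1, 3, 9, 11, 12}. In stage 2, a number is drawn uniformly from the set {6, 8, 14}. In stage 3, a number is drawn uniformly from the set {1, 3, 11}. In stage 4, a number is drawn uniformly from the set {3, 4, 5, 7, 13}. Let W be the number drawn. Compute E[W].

E[W | stage 1] = (1+3+9+11+12)/5 = 36/5.
E[W | stage 2] = (6+8+14)/3 = 28/3.
E[W | stage 3] = (1+3+11)/3 = 5.
E[W | stage 4] = (3+4+5+7+13)/5 = 32/5.
E[W] = (1/4)·(36/5) + (1/4)·(28/3) + (1/4)·(5) + (1/4)·(32/5) = 419/60.

419/60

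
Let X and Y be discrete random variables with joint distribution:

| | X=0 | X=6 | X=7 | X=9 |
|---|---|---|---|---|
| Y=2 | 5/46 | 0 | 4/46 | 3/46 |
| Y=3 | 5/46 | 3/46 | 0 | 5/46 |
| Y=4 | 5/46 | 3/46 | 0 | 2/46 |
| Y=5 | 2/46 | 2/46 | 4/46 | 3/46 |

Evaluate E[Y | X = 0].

55/17

P(X = 0) = 17/46.
Σ Y·P over the event = 2·(5/46) + 3·(5/46) + 4·(5/46) + 5·(2/46) = 55/46.
E[Y | X = 0] = (55/46) / (17/46) = 55/17.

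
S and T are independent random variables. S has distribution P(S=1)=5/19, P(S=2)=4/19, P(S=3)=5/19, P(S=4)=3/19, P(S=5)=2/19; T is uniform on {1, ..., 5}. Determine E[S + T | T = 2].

P(T = 2) = 1/5.
Summing (S+T)·P(x,y) over outcomes with T = 2 gives 88/95.
E[S + T | T = 2] = (88/95) / (1/5) = 88/19.

88/19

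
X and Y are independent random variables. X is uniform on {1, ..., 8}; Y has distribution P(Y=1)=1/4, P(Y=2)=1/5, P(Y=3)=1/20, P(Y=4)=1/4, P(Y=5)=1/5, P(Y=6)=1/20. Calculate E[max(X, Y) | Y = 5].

23/4

P(Y = 5) = 1/5.
Summing max(X,Y)·P(x,y) over outcomes with Y = 5 gives 23/20.
E[max(X, Y) | Y = 5] = (23/20) / (1/5) = 23/4.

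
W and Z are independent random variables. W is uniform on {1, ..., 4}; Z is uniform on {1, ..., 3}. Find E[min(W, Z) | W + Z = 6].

Outcomes with W + Z = 6: (3,3), (4,2), each with probability 1/12.
E[min(W, Z) | W + Z = 6] = (3 + 2) / 2 = 5/2.

5/2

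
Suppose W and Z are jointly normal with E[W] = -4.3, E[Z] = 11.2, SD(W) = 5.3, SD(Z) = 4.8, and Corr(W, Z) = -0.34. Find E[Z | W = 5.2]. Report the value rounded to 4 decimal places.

For a bivariate normal, E[Z | W=x] = μ_Z + ρ·(σ_Z/σ_W)·(x − μ_W).
E[Z | W=5.2] = 11.2 + (-0.34)·(4.8/5.3)·(5.2 − (-4.3)) = 11.2 + (-0.307925)·(9.5) = 8.2747.

8.2747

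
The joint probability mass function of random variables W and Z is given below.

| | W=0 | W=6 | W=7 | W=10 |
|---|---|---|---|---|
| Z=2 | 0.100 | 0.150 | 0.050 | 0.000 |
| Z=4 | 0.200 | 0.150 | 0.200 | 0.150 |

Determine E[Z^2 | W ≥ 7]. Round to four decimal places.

P(W ≥ 7) = 0.400.
Σ Z^2·P over the event = 4·(0.050) + 16·(0.200) + 16·(0.150) = 5.800.
E[Z^2 | W ≥ 7] = (5.800) / (0.400) = 14.5000.

14.5000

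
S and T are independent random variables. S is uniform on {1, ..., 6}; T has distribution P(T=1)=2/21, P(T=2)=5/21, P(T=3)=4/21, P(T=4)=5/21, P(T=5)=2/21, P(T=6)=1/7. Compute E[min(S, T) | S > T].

P(S > T) = 3/7.
Summing min(S,T)·P(x,y) over outcomes with S > T gives 68/63.
E[min(S, T) | S > T] = (68/63) / (3/7) = 68/27.

68/27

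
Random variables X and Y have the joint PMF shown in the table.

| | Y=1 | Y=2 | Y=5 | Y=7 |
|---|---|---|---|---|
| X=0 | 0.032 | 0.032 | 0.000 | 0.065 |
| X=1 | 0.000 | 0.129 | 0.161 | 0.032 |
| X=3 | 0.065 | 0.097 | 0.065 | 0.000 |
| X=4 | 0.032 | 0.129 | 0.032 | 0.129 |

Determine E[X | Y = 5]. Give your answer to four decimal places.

1.8760

P(Y = 5) = 0.258.
Σ X·P over the event = 1·(0.161) + 3·(0.065) + 4·(0.032) = 0.484.
E[X | Y = 5] = (0.484) / (0.258) = 1.8760.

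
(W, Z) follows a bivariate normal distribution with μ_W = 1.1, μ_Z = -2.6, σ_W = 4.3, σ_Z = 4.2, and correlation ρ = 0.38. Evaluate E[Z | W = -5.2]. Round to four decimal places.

-4.9383

For a bivariate normal, E[Z | W=x] = μ_Z + ρ·(σ_Z/σ_W)·(x − μ_W).
E[Z | W=-5.2] = -2.6 + (0.38)·(4.2/4.3)·(-5.2 − (1.1)) = -2.6 + (0.37116)·(-6.3) = -4.9383.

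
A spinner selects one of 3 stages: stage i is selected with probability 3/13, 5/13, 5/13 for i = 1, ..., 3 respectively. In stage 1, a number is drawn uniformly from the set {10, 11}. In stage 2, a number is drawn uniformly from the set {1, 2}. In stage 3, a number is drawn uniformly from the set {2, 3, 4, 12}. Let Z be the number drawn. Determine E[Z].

E[Z | stage 1] = (10+11)/2 = 21/2.
E[Z | stage 2] = (1+2)/2 = 3/2.
E[Z | stage 3] = (2+3+4+12)/4 = 21/4.
E[Z] = (3/13)·(21/2) + (5/13)·(3/2) + (5/13)·(21/4) = 261/52.

261/52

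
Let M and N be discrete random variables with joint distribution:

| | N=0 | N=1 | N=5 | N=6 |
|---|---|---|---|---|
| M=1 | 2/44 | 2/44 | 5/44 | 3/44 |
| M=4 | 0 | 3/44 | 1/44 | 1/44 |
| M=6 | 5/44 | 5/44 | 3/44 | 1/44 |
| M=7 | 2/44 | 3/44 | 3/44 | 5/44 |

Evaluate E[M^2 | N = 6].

30

P(N = 6) = 5/22.
Σ M^2·P over the event = 1·(3/44) + 16·(1/44) + 36·(1/44) + 49·(5/44) = 75/11.
E[M^2 | N = 6] = (75/11) / (5/22) = 30.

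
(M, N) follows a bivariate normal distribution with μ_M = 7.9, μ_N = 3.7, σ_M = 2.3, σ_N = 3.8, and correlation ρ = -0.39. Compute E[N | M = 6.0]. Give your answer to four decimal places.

For a bivariate normal, E[N | M=x] = μ_N + ρ·(σ_N/σ_M)·(x − μ_M).
E[N | M=6.0] = 3.7 + (-0.39)·(3.8/2.3)·(6.0 − (7.9)) = 3.7 + (-0.64435)·(-1.9) = 4.9243.

4.9243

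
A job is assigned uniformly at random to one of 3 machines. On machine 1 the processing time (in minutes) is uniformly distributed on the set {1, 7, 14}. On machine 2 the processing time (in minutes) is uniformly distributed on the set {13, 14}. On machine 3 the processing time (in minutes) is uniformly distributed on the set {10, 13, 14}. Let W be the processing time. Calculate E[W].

E[W | machine 1] = (1+7+14)/3 = 22/3.
E[W | machine 2] = (13+14)/2 = 27/2.
E[W | machine 3] = (10+13+14)/3 = 37/3.
By the law of total expectation,
E[W] = (1/3)·(22/3) + (1/3)·(27/2) + (1/3)·(37/3) = 199/18.

199/18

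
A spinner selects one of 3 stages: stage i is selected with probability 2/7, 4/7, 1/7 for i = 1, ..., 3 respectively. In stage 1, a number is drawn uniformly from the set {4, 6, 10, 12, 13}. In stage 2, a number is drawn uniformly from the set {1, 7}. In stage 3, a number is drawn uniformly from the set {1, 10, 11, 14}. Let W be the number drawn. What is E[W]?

43/7

E[W | stage 1] = (4+6+10+12+13)/5 = 9.
E[W | stage 2] = (1+7)/2 = 4.
E[W | stage 3] = (1+10+11+14)/4 = 9.
By the law of total expectation,
E[W] = (2/7)·(9) + (4/7)·(4) + (1/7)·(9) = 43/7.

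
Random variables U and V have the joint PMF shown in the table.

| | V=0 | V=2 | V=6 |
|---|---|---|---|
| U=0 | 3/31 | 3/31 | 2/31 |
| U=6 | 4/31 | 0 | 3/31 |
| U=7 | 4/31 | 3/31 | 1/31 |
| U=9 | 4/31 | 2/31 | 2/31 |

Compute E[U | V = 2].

P(V = 2) = 8/31.
Summing U·P(U=x,V=y) over the conditioning event gives 39/31.
E[U | V = 2] = (39/31) / (8/31) = 39/8.

39/8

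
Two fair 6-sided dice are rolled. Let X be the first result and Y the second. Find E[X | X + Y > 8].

5

Outcomes with X + Y > 8: (3,6), (4,5), (4,6), (5,4), (5,5), (5,6), (6,3), (6,4), (6,5), (6,6), each with probability 1/36.
E[X | X + Y > 8] = (3 + 4 + 4 + 5 + 5 + 5 + 6 + 6 + 6 + 6) / 10 = 5.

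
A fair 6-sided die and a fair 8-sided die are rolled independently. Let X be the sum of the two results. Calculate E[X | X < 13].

344/45

P(X < 13) = 15/16.
E[X | X < 13] = (43/6) / (15/16) = 344/45.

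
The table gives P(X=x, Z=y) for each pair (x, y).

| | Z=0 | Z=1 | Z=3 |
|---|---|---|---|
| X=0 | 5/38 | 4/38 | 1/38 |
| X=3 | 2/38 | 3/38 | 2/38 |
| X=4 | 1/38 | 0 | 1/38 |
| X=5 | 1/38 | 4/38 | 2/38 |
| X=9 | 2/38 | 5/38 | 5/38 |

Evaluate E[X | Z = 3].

65/11

P(Z = 3) = 11/38.
Summing X·P(X=x,Z=y) over the conditioning event gives 65/38.
E[X | Z = 3] = (65/38) / (11/38) = 65/11.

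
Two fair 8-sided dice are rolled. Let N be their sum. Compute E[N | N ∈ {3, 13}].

29/3

P(N ∈ {3, 13}) = 3/32.
Σ over the event: 3·1/32 + 13·1/16 = 29/32.
E[N | N ∈ {3, 13}] = (29/32) / (3/32) = 29/3.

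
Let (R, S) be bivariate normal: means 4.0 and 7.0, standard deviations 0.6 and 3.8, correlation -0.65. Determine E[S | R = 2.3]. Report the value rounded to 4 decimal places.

The regression of S on R has slope ρ·σ_S/σ_R and passes through (μ_R, μ_S).
E[S | R=2.3] = 7.0 + (-0.65)·(3.8/0.6)·(2.3 − (4.0)) = 7.0 + (-4.11667)·(-1.7) = 13.9983.

13.9983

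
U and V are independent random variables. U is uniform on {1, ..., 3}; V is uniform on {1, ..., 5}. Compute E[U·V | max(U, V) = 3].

27/5

P(max(U, V) = 3) = 1/3.
Summing UV·P(x,y) over outcomes with max(U, V) = 3 gives 9/5.
E[U·V | max(U, V) = 3] = (9/5) / (1/3) = 27/5.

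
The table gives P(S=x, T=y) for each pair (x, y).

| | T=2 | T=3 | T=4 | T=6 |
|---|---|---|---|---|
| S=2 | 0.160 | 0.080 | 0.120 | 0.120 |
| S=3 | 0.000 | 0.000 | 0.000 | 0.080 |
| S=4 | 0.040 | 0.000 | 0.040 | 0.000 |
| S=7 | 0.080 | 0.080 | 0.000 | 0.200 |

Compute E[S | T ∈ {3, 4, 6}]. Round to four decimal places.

4.1667

P(T ∈ {3, 4, 6}) = 0.720.
Summing S·P(S=x,T=y) over the conditioning event gives 3.000.
E[S | T ∈ {3, 4, 6}] = (3.000) / (0.720) = 4.1667.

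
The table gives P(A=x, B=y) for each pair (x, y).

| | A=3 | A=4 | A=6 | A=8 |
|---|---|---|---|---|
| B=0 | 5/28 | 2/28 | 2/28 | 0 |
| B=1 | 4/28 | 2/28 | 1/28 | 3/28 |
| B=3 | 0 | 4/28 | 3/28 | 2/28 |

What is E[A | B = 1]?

P(B = 1) = 5/14.
Σ A·P over the event = 3·(4/28) + 4·(2/28) + 6·(1/28) + 8·(3/28) = 25/14.
E[A | B = 1] = (25/14) / (5/14) = 5.

5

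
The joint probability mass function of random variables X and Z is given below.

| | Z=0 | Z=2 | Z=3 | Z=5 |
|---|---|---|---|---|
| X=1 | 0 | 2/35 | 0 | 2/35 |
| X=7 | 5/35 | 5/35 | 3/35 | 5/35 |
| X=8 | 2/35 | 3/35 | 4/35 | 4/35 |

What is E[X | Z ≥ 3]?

P(Z ≥ 3) = 18/35.
Σ X·P over the event = 1·(2/35) + 7·(3/35) + 7·(5/35) + 8·(4/35) + 8·(4/35) = 122/35.
E[X | Z ≥ 3] = (122/35) / (18/35) = 61/9.

61/9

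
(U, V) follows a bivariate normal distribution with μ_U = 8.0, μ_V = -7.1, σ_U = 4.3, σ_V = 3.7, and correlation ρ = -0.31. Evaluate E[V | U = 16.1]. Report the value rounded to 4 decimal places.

-9.2606

For a bivariate normal, E[V | U=x] = μ_V + ρ·(σ_V/σ_U)·(x − μ_U).
E[V | U=16.1] = -7.1 + (-0.31)·(3.7/4.3)·(16.1 − (8.0)) = -7.1 + (-0.26674)·(8.1) = -9.2606.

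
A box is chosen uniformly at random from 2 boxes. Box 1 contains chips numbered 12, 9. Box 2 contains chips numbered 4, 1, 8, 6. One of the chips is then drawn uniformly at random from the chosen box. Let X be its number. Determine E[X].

61/8

E[X | box 1] = (12+9)/2 = 21/2.
E[X | box 2] = (4+1+8+6)/4 = 19/4.
By the law of total expectation,
E[X] = (1/2)·(21/2) + (1/2)·(19/4) = 61/8.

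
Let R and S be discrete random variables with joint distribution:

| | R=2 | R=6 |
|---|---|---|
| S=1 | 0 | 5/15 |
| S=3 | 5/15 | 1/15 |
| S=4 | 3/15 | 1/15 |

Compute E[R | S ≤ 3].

P(S ≤ 3) = 11/15.
Σ R·P over the event = 2·(5/15) + 6·(5/15) + 6·(1/15) = 46/15.
E[R | S ≤ 3] = (46/15) / (11/15) = 46/11.

46/11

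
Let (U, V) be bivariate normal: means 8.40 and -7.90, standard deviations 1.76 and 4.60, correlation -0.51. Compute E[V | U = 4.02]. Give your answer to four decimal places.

For a bivariate normal, E[V | U=x] = μ_V + ρ·(σ_V/σ_U)·(x − μ_U).
E[V | U=4.02] = -7.90 + (-0.51)·(4.60/1.76)·(4.02 − (8.40)) = -7.90 + (-1.33295)·(-4.38) = -2.0617.

-2.0617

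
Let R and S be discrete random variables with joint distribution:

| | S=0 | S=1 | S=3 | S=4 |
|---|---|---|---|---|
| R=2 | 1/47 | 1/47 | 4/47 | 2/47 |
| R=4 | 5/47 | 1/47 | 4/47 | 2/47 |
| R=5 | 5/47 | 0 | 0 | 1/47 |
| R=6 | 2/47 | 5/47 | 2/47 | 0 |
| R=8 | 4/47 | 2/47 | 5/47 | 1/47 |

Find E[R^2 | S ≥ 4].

P(S ≥ 4) = 6/47.
Σ R^2·P over the event = 4·(2/47) + 16·(2/47) + 25·(1/47) + 64·(1/47) = 129/47.
E[R^2 | S ≥ 4] = (129/47) / (6/47) = 43/2.

43/2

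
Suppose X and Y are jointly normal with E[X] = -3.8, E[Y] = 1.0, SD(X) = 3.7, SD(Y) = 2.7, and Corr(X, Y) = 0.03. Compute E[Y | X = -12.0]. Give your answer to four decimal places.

0.8205

The regression of Y on X has slope ρ·σ_Y/σ_X and passes through (μ_X, μ_Y).
E[Y | X=-12.0] = 1.0 + (0.03)·(2.7/3.7)·(-12.0 − (-3.8)) = 1.0 + (0.021892)·(-8.2) = 0.8205.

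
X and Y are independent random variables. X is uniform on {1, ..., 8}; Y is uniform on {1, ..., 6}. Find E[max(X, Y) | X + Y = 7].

5

P(X + Y = 7) = 1/8.
Summing max(X,Y)·P(x,y) over outcomes with X + Y = 7 gives 5/8.
E[max(X, Y) | X + Y = 7] = (5/8) / (1/8) = 5.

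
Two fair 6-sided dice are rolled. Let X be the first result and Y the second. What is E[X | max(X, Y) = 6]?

P(max(X, Y) = 6) = 11/36.
Summing X·P(x,y) over outcomes with max(X, Y) = 6 gives 17/12.
E[X | max(X, Y) = 6] = (17/12) / (11/36) = 51/11.

51/11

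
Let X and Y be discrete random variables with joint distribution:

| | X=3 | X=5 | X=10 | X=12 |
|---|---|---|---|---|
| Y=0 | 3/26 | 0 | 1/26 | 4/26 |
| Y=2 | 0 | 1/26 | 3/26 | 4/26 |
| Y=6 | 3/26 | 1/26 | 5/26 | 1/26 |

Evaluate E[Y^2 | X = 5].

P(X = 5) = 1/13.
Σ Y^2·P over the event = 4·(1/26) + 36·(1/26) = 20/13.
E[Y^2 | X = 5] = (20/13) / (1/13) = 20.

20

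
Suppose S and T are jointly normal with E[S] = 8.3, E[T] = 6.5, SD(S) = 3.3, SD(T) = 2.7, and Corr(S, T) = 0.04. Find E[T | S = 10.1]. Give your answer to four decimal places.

6.5589

The regression of T on S has slope ρ·σ_T/σ_S and passes through (μ_S, μ_T).
E[T | S=10.1] = 6.5 + (0.04)·(2.7/3.3)·(10.1 − (8.3)) = 6.5 + (0.032727)·(1.8) = 6.5589.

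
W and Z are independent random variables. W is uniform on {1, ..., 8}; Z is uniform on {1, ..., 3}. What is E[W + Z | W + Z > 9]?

P(W + Z > 9) = 1/8.
Summing (W+Z)·P(x,y) over outcomes with W + Z > 9 gives 31/24.
E[W + Z | W + Z > 9] = (31/24) / (1/8) = 31/3.

31/3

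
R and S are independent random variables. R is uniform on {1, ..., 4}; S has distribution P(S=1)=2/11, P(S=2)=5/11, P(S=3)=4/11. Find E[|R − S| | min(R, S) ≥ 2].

P(min(R, S) ≥ 2) = 27/44.
Summing |R−S|·P(x,y) over outcomes with min(R, S) ≥ 2 gives 23/44.
E[|R − S| | min(R, S) ≥ 2] = (23/44) / (27/44) = 23/27.

23/27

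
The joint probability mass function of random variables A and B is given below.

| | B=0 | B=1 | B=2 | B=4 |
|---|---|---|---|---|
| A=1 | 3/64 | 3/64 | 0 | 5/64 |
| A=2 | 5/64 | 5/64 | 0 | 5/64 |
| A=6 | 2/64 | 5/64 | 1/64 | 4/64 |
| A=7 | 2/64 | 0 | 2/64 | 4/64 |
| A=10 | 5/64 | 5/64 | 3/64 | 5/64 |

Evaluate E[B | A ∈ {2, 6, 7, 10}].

P(A ∈ {2, 6, 7, 10}) = 53/64.
Summing B·P(A=x,B=y) over the conditioning event gives 99/64.
E[B | A ∈ {2, 6, 7, 10}] = (99/64) / (53/64) = 99/53.

99/53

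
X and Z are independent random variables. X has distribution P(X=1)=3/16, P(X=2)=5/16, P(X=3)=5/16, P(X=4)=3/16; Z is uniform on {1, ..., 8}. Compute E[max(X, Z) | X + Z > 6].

445/72

P(X + Z > 6) = 9/16.
Summing max(X,Z)·P(x,y) over outcomes with X + Z > 6 gives 445/128.
E[max(X, Z) | X + Z > 6] = (445/128) / (9/16) = 445/72.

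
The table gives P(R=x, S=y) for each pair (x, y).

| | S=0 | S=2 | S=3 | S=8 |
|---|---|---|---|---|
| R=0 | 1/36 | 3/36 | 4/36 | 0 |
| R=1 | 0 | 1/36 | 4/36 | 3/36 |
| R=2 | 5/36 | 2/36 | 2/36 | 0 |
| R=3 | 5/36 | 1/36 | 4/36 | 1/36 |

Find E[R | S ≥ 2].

34/25

P(S ≥ 2) = 25/36.
Summing R·P(R=x,S=y) over the conditioning event gives 17/18.
E[R | S ≥ 2] = (17/18) / (25/36) = 34/25.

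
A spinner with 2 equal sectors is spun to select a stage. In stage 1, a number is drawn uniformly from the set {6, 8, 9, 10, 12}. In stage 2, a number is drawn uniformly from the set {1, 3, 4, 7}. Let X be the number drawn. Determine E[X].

E[X | stage 1] = (6+8+9+10+12)/5 = 9.
E[X | stage 2] = (1+3+4+7)/4 = 15/4.
By the law of total expectation,
E[X] = (1/2)·(9) + (1/2)·(15/4) = 51/8.

51/8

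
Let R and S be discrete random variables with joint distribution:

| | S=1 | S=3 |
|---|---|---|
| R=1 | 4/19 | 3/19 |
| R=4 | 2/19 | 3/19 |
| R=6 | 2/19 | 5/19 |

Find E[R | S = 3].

P(S = 3) = 11/19.
Σ R·P over the event = 1·(3/19) + 4·(3/19) + 6·(5/19) = 45/19.
E[R | S = 3] = (45/19) / (11/19) = 45/11.

45/11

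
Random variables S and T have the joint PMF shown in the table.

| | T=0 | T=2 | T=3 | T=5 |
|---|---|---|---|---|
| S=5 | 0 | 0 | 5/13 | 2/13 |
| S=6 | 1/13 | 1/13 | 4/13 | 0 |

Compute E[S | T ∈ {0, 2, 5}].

11/2

P(T ∈ {0, 2, 5}) = 4/13.
Σ S·P over the event = 5·(2/13) + 6·(1/13) + 6·(1/13) = 22/13.
E[S | T ∈ {0, 2, 5}] = (22/13) / (4/13) = 11/2.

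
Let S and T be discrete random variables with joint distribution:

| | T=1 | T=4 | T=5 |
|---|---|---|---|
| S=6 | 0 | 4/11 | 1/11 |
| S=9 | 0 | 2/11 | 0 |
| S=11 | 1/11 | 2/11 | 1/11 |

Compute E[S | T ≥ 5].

17/2

P(T ≥ 5) = 2/11.
Σ S·P over the event = 6·(1/11) + 11·(1/11) = 17/11.
E[S | T ≥ 5] = (17/11) / (2/11) = 17/2.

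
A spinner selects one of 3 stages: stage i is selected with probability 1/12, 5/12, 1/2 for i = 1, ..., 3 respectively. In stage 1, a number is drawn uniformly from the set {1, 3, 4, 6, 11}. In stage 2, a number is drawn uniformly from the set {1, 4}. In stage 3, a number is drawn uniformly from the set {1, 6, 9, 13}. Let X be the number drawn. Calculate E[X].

61/12

E[X | stage 1] = (1+3+4+6+11)/5 = 5.
E[X | stage 2] = (1+4)/2 = 5/2.
E[X | stage 3] = (1+6+9+13)/4 = 29/4.
E[X] = (1/12)·(5) + (5/12)·(5/2) + (1/2)·(29/4) = 61/12.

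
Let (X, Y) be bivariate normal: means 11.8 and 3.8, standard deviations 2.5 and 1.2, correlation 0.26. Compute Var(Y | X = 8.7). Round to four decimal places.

The conditional variance in a bivariate normal is σ_Y²(1 − ρ²), independent of x.
Var(Y | X=8.7) = (1.2)²·(1 − (0.26)²) = 1.44·0.9324 = 1.3427.

1.3427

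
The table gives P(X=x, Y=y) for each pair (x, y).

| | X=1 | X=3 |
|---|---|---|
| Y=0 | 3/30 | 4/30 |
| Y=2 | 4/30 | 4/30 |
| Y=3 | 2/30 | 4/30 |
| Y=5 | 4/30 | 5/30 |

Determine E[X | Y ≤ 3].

15/7

P(Y ≤ 3) = 7/10.
Σ X·P over the event = 1·(3/30) + 1·(4/30) + 1·(2/30) + 3·(4/30) + 3·(4/30) + 3·(4/30) = 3/2.
E[X | Y ≤ 3] = (3/2) / (7/10) = 15/7.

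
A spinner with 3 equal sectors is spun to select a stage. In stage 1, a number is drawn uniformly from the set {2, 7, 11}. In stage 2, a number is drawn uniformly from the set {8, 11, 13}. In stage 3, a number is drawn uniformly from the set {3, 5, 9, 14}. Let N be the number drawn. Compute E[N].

301/36

E[N | stage 1] = (2+7+11)/3 = 20/3.
E[N | stage 2] = (8+11+13)/3 = 32/3.
E[N | stage 3] = (3+5+9+14)/4 = 31/4.
E[N] = (1/3)·(20/3) + (1/3)·(32/3) + (1/3)·(31/4) = 301/36.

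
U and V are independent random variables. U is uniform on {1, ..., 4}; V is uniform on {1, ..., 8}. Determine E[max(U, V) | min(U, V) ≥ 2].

P(min(U, V) ≥ 2) = 21/32.
Summing max(U,V)·P(x,y) over outcomes with min(U, V) ≥ 2 gives 109/32.
E[max(U, V) | min(U, V) ≥ 2] = (109/32) / (21/32) = 109/21.

109/21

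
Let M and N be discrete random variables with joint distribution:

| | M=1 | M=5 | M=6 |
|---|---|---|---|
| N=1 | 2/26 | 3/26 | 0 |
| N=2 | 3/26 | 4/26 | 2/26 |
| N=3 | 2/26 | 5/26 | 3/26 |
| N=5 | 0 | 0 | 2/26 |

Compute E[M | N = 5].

6

P(N = 5) = 1/13.
Σ M·P over the event = 6·(2/26) = 6/13.
E[M | N = 5] = (6/13) / (1/13) = 6.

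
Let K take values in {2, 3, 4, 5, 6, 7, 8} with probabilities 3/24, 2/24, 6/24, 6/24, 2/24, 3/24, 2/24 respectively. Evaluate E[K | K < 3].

2

P(K < 3) = 1/8.
Σ over the event: 2·1/8 = 1/4.
E[K | K < 3] = (1/4) / (1/8) = 2.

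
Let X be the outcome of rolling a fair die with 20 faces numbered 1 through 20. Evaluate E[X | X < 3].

3/2

Given X < 3, X is equally likely to be any of {1, 2}.
E[X | X < 3] = (1 + 2) / 2 = 3/2.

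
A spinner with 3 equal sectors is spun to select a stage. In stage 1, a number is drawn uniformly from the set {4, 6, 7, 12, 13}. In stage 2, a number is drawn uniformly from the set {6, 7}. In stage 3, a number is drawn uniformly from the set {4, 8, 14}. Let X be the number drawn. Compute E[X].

707/90

E[X | stage 1] = (4+6+7+12+13)/5 = 42/5.
E[X | stage 2] = (6+7)/2 = 13/2.
E[X | stage 3] = (4+8+14)/3 = 26/3.
E[X] = (1/3)·(42/5) + (1/3)·(13/2) + (1/3)·(26/3) = 707/90.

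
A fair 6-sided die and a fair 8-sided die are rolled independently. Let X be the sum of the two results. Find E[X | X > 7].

P(X > 7) = 9/16.
Σ over the event: 8·1/8 + 9·1/8 + 10·5/48 + 11·1/12 + 12·1/16 + 13·1/24 + 14·1/48 = 17/3.
E[X | X > 7] = (17/3) / (9/16) = 272/27.

272/27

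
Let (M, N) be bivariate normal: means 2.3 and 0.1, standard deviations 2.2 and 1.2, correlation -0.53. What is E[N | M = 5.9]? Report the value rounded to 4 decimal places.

-0.9407

E[N | M=x] = μ_N + ρ(σ_N/σ_M)(x − μ_M) for jointly normal variables.
E[N | M=5.9] = 0.1 + (-0.53)·(1.2/2.2)·(5.9 − (2.3)) = 0.1 + (-0.28909)·(3.6) = -0.9407.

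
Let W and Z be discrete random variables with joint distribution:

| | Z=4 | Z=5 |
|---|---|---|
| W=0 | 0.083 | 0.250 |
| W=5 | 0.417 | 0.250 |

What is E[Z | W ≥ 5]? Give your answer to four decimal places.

4.3748

P(W ≥ 5) = 0.667.
Σ Z·P over the event = 4·(0.417) + 5·(0.250) = 2.918.
E[Z | W ≥ 5] = (2.918) / (0.667) = 4.3748.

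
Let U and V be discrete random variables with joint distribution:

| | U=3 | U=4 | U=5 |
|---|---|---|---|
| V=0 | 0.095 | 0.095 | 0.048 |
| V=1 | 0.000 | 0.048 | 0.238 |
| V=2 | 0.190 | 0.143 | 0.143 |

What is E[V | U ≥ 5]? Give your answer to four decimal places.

P(U ≥ 5) = 0.429.
Σ V·P over the event = 0·(0.048) + 1·(0.238) + 2·(0.143) = 0.524.
E[V | U ≥ 5] = (0.524) / (0.429) = 1.2214.

1.2214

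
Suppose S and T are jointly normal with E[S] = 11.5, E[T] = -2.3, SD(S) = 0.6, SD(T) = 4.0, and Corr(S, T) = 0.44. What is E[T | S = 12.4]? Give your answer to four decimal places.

E[T | S=x] = μ_T + ρ(σ_T/σ_S)(x − μ_S) for jointly normal variables.
E[T | S=12.4] = -2.3 + (0.44)·(4.0/0.6)·(12.4 − (11.5)) = -2.3 + (2.9333)·(0.9) = 0.3400.

0.3400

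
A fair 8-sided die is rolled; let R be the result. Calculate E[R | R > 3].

Given R > 3, R is equally likely to be any of {4, 5, 6, 7, 8}.
E[R | R > 3] = (4 + 5 + 6 + 7 + 8) / 5 = 6.

6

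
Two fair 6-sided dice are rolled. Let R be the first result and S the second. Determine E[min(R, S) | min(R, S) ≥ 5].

21/4

Outcomes with min(R, S) ≥ 5: (5,5), (5,6), (6,5), (6,6), each with probability 1/36.
E[min(R, S) | min(R, S) ≥ 5] = (5 + 5 + 5 + 6) / 4 = 21/4.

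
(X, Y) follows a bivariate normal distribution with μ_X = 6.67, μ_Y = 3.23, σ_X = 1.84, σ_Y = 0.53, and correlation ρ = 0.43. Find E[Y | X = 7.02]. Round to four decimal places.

3.2734

For a bivariate normal, E[Y | X=x] = μ_Y + ρ·(σ_Y/σ_X)·(x − μ_X).
E[Y | X=7.02] = 3.23 + (0.43)·(0.53/1.84)·(7.02 − (6.67)) = 3.23 + (0.12386)·(0.35) = 3.2734.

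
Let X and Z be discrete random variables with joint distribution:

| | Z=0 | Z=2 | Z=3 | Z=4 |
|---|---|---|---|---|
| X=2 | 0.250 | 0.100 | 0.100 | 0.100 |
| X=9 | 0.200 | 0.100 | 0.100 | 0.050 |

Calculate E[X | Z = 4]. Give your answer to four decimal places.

4.3333

P(Z = 4) = 0.150.
Σ X·P over the event = 2·(0.100) + 9·(0.050) = 0.650.
E[X | Z = 4] = (0.650) / (0.150) = 4.3333.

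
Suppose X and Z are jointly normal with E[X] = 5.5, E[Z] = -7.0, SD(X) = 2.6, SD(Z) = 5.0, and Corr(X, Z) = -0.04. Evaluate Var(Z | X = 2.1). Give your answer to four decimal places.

The conditional variance in a bivariate normal is σ_Z²(1 − ρ²), independent of x.
Var(Z | X=2.1) = (5.0)²·(1 − (-0.04)²) = 25·0.9984 = 24.9600.

24.9600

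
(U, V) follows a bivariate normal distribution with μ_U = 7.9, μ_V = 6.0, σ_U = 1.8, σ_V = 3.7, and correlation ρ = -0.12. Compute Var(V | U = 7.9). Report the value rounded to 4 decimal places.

The conditional variance in a bivariate normal is σ_V²(1 − ρ²), independent of x.
Var(V | U=7.9) = (3.7)²·(1 − (-0.12)²) = 13.69·0.9856 = 13.4929.

13.4929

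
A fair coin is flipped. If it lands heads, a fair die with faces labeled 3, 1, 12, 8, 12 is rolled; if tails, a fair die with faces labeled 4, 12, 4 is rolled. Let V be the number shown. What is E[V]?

104/15

E[V | heads] = (3+1+12+8+12)/5 = 36/5.
E[V | tails] = (4+12+4)/3 = 20/3.
By the law of total expectation,
E[V] = (1/2)·(36/5) + (1/2)·(20/3) = 104/15.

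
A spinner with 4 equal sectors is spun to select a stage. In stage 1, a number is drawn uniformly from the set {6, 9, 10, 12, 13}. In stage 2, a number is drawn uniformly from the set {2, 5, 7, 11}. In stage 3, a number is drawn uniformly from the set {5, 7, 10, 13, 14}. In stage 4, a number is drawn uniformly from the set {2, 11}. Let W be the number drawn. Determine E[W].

E[W | stage 1] = (6+9+10+12+13)/5 = 10.
E[W | stage 2] = (2+5+7+11)/4 = 25/4.
E[W | stage 3] = (5+7+10+13+14)/5 = 49/5.
E[W | stage 4] = (2+11)/2 = 13/2.
E[W] = (1/4)·(10) + (1/4)·(25/4) + (1/4)·(49/5) + (1/4)·(13/2) = 651/80.

651/80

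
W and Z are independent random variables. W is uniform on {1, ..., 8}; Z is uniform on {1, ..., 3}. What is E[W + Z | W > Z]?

22/3

P(W > Z) = 3/4.
Summing (W+Z)·P(x,y) over outcomes with W > Z gives 11/2.
E[W + Z | W > Z] = (11/2) / (3/4) = 22/3.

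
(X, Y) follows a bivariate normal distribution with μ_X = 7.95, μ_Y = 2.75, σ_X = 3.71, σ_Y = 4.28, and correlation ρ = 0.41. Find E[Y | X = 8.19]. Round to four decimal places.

The regression of Y on X has slope ρ·σ_Y/σ_X and passes through (μ_X, μ_Y).
E[Y | X=8.19] = 2.75 + (0.41)·(4.28/3.71)·(8.19 − (7.95)) = 2.75 + (0.47299)·(0.24) = 2.8635.

2.8635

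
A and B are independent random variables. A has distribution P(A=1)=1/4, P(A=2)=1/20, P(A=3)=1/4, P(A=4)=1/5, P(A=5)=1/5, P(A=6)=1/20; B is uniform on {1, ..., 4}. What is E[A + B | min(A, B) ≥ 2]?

P(min(A, B) ≥ 2) = 9/16.
Summing (A+B)·P(x,y) over outcomes with min(A, B) ≥ 2 gives 39/10.
E[A + B | min(A, B) ≥ 2] = (39/10) / (9/16) = 104/15.

104/15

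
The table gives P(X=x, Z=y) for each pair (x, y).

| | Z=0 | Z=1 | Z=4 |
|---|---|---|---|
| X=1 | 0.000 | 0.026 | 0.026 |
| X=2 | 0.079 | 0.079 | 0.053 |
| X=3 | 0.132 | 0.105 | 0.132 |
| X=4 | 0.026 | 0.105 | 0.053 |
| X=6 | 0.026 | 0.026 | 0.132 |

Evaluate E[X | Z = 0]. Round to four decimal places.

3.0951

P(Z = 0) = 0.263.
Σ X·P over the event = 2·(0.079) + 3·(0.132) + 4·(0.026) + 6·(0.026) = 0.814.
E[X | Z = 0] = (0.814) / (0.263) = 3.0951.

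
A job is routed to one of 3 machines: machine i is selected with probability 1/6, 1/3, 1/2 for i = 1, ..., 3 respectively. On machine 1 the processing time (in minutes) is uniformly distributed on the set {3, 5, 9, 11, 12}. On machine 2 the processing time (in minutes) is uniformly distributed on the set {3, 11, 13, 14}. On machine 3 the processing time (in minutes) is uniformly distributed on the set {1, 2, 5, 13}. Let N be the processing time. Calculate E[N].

59/8

E[N | machine 1] = (3+5+9+11+12)/5 = 8.
E[N | machine 2] = (3+11+13+14)/4 = 41/4.
E[N | machine 3] = (1+2+5+13)/4 = 21/4.
E[N] = (1/6)·(8) + (1/3)·(41/4) + (1/2)·(21/4) = 59/8.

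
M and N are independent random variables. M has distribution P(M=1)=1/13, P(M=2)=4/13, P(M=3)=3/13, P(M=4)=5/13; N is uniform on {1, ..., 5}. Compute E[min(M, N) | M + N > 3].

141/59

P(M + N > 3) = 59/65.
Summing min(M,N)·P(x,y) over outcomes with M + N > 3 gives 141/65.
E[min(M, N) | M + N > 3] = (141/65) / (59/65) = 141/59.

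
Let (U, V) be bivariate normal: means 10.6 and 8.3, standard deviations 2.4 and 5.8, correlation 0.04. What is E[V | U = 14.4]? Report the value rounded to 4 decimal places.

The regression of V on U has slope ρ·σ_V/σ_U and passes through (μ_U, μ_V).
E[V | U=14.4] = 8.3 + (0.04)·(5.8/2.4)·(14.4 − (10.6)) = 8.3 + (0.096667)·(3.8) = 8.6673.

8.6673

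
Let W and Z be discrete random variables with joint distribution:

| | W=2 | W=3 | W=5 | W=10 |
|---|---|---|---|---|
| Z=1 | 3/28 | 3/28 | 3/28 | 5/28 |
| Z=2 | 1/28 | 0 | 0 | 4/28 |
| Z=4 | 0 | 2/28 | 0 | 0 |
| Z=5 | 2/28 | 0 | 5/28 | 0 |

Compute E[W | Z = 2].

P(Z = 2) = 5/28.
Σ W·P over the event = 2·(1/28) + 10·(4/28) = 3/2.
E[W | Z = 2] = (3/2) / (5/28) = 42/5.

42/5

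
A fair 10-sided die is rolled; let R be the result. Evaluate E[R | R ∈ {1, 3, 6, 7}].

17/4

P(R ∈ {1, 3, 6, 7}) = 2/5.
Σ over the event: 1·1/10 + 3·1/10 + 6·1/10 + 7·1/10 = 17/10.
E[R | R ∈ {1, 3, 6, 7}] = (17/10) / (2/5) = 17/4.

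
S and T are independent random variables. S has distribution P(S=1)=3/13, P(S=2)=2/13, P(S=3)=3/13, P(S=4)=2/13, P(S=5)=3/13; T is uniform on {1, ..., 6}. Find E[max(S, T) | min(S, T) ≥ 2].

P(min(S, T) ≥ 2) = 25/39.
Summing max(S,T)·P(x,y) over outcomes with min(S, T) ≥ 2 gives 227/78.
E[max(S, T) | min(S, T) ≥ 2] = (227/78) / (25/39) = 227/50.

227/50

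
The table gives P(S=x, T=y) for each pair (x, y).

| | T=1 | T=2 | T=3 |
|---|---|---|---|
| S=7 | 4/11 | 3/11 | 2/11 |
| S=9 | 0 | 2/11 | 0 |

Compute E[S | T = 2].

P(T = 2) = 5/11.
Σ S·P over the event = 7·(3/11) + 9·(2/11) = 39/11.
E[S | T = 2] = (39/11) / (5/11) = 39/5.

39/5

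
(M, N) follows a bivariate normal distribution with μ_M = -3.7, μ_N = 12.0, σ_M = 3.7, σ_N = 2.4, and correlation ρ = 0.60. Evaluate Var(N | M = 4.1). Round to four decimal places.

For a bivariate normal, Var(N | M=x) = σ_N²(1 − ρ²).
Var(N | M=4.1) = (2.4)²·(1 − (0.60)²) = 5.76·0.64 = 3.6864.

3.6864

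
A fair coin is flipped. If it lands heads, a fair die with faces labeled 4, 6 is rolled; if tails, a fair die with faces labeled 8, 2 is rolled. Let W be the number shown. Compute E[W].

5

E[W | heads] = (4+6)/2 = 5.
E[W | tails] = (8+2)/2 = 5.
E[W] = (1/2)·(5) + (1/2)·(5) = 5.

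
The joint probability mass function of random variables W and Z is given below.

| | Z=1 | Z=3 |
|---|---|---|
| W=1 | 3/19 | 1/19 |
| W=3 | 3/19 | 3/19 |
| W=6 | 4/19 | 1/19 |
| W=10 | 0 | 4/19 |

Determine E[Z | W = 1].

P(W = 1) = 4/19.
Σ Z·P over the event = 1·(3/19) + 3·(1/19) = 6/19.
E[Z | W = 1] = (6/19) / (4/19) = 3/2.

3/2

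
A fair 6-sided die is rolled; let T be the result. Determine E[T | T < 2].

1

Given T < 2, T is equally likely to be any of {1}.
E[T | T < 2] = (1) / 1 = 1.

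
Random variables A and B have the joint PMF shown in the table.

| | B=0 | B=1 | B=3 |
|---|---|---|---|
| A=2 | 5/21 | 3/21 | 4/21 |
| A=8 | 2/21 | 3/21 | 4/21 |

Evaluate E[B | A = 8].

5/3

P(A = 8) = 3/7.
Σ B·P over the event = 0·(2/21) + 1·(3/21) + 3·(4/21) = 5/7.
E[B | A = 8] = (5/7) / (3/7) = 5/3.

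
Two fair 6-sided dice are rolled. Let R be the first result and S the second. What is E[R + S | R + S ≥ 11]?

Outcomes with R + S ≥ 11: (5,6), (6,5), (6,6), each with probability 1/36.
E[R + S | R + S ≥ 11] = (11 + 11 + 12) / 3 = 34/3.

34/3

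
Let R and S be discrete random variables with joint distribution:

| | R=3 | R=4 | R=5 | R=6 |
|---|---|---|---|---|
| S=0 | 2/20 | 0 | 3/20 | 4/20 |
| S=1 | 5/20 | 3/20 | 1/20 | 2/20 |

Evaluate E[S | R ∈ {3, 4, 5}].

9/14

P(R ∈ {3, 4, 5}) = 7/10.
Σ S·P over the event = 0·(2/20) + 1·(5/20) + 1·(3/20) + 0·(3/20) + 1·(1/20) = 9/20.
E[S | R ∈ {3, 4, 5}] = (9/20) / (7/10) = 9/14.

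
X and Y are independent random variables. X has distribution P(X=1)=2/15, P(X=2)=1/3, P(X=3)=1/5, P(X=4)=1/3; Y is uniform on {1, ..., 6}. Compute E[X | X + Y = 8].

3

P(X + Y = 8) = 13/90.
Summing X·P(x,y) over outcomes with X + Y = 8 gives 13/30.
E[X | X + Y = 8] = (13/30) / (13/90) = 3.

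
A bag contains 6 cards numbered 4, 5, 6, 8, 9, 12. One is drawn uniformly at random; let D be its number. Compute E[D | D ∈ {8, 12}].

10

P(D ∈ {8, 12}) = 1/3.
Σ over the event: 8·1/6 + 12·1/6 = 10/3.
E[D | D ∈ {8, 12}] = (10/3) / (1/3) = 10.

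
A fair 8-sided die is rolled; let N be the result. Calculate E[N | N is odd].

4

Given N is odd, N is equally likely to be any of {1, 3, 5, 7}.
E[N | N is odd] = (1 + 3 + 5 + 7) / 4 = 4.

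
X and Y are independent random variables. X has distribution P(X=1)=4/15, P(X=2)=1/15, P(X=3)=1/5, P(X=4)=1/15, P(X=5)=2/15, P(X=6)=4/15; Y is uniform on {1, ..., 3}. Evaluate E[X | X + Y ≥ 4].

149/36

P(X + Y ≥ 4) = 4/5.
Summing X·P(x,y) over outcomes with X + Y ≥ 4 gives 149/45.
E[X | X + Y ≥ 4] = (149/45) / (4/5) = 149/36.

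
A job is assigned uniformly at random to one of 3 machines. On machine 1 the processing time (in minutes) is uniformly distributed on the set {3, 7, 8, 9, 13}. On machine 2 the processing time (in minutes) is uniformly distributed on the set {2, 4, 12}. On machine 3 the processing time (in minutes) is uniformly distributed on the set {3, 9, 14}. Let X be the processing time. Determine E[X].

68/9

E[X | machine 1] = (3+7+8+9+13)/5 = 8.
E[X | machine 2] = (2+4+12)/3 = 6.
E[X | machine 3] = (3+9+14)/3 = 26/3.
By the law of total expectation,
E[X] = (1/3)·(8) + (1/3)·(6) + (1/3)·(26/3) = 68/9.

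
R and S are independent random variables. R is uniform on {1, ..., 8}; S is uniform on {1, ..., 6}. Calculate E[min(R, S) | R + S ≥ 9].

4

P(R + S ≥ 9) = 7/16.
Summing min(R,S)·P(x,y) over outcomes with R + S ≥ 9 gives 7/4.
E[min(R, S) | R + S ≥ 9] = (7/4) / (7/16) = 4.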